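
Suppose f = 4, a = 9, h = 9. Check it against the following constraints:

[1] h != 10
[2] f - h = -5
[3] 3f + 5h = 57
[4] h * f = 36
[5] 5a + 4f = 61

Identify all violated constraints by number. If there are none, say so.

Yes — all constraints hold.

[1] h = 9, and 9 ≠ 10 — satisfied.
[2] f - h = 4 - 9 = -5 — satisfied.
[3] 3f + 5h = 3(4) + 5(9) = 57 — satisfied.
[4] h * f = 9 * 4 = 36 — satisfied.
[5] 5a + 4f = 5(9) + 4(4) = 61 — satisfied.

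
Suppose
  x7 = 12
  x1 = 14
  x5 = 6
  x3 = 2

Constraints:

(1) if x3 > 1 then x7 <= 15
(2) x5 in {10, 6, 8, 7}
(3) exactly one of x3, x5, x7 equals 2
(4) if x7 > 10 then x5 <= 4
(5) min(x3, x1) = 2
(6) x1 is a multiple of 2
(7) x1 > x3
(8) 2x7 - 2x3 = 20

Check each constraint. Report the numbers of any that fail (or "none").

(1) x3 = 2 > 1, so we need x7 ≤ 15; x7 = 12 ≤ 15  ✔
(2) x5 = 6 is in {10, 6, 8, 7}  ✔
(3) x3=2, x5=6, x7=12; 1 of them equals 2  ✔
(4) x7 = 12 > 10, so we need x5 ≤ 4; but x5 = 6 > 4  ✘
(5) min(2, 14) = 2  ✔
(6) 14 / 2 = 7, so 2 divides 14  ✔
(7) x1 = 14, x3 = 2; 14 > 2  ✔
(8) 2x7 - 2x3 = 2(12) - 2(2) = 20  ✔

Violated: 4.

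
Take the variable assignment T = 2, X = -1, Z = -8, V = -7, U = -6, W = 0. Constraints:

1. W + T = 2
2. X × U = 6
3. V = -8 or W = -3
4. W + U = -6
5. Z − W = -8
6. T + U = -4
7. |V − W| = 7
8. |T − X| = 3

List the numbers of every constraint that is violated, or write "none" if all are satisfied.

No — constraint 3 is not satisfied.

1. W + T = 0 + 2 = 2  true
2. X × U = -1 × (-6) = 6  true
3. V = -7 ≠ -8 and W = 0 ≠ -3; both disjuncts false  false
4. W + U = 0 + (-6) = -6  true
5. Z − W = -8 − 0 = -8  true
6. T + U = 2 + (-6) = -4  true
7. |-7 − 0| = 7  true
8. |2 − (-1)| = 3  true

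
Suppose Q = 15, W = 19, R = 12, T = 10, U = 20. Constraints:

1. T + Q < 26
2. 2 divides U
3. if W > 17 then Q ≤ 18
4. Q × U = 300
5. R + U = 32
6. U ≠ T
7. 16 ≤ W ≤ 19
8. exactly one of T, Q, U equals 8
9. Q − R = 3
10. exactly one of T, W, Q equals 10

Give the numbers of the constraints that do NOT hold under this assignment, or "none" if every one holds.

The assignment fails constraint 8.

1. T + Q = 10 + 15 = 25; 25 < 26  holds
2. 20 / 2 = 10, so 2 divides 20  holds
3. W = 19 > 17, so we need Q ≤ 18; Q = 15 ≤ 18  holds
4. Q × U = 15 × 20 = 300  holds
5. R + U = 12 + 20 = 32  holds
6. U = 20, T = 10; distinct  holds
7. W = 19 lies in [16, 19]  holds
8. T=10, Q=15, U=20; 0 of them equal 8, not exactly one  fails
9. Q − R = 15 − 12 = 3  holds
10. T=10, W=19, Q=15; 1 of them equals 10  holds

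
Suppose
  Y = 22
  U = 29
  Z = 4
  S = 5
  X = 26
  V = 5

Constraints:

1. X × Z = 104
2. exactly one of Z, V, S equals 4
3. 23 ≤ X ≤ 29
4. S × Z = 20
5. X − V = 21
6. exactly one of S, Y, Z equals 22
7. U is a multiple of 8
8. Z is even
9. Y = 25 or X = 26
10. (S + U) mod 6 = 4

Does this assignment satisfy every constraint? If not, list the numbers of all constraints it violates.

The assignment fails constraint 7.

1. X × Z = 26 × 4 = 104 — satisfied.
2. Z=4, V=5, S=5; 1 of them equals 4 — satisfied.
3. X = 26 lies in [23, 29] — satisfied.
4. S × Z = 5 × 4 = 20 — satisfied.
5. X − V = 26 − 5 = 21 — satisfied.
6. S=5, Y=22, Z=4; 1 of them equals 22 — satisfied.
7. 29 = 8×3 + 5, so 8 does not divide 29 — violated.
8. Z = 4 is even — satisfied.
9. Y = 22 ≠ 25, but X = 26 = 26 (second disjunct) — satisfied.
10. S + U = 34; 34 mod 6 = 4 — satisfied.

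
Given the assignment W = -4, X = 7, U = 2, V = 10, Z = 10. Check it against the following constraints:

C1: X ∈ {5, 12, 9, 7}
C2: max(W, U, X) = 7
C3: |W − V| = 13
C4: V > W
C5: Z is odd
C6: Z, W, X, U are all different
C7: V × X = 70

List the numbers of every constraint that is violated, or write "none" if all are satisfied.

C1: X = 7 is in {5, 12, 9, 7} — satisfied.
C2: max(-4, 2, 7) = 7 — satisfied.
C3: |-4 − 10| = 14, not 13 — violated.
C4: V = 10, W = -4; 10 > -4 — satisfied.
C5: Z = 10 is even — violated.
C6: values 10, -4, 7, 2 are pairwise distinct — satisfied.
C7: V × X = 10 × 7 = 70 — satisfied.

No — constraints 3 and 5 are not satisfied.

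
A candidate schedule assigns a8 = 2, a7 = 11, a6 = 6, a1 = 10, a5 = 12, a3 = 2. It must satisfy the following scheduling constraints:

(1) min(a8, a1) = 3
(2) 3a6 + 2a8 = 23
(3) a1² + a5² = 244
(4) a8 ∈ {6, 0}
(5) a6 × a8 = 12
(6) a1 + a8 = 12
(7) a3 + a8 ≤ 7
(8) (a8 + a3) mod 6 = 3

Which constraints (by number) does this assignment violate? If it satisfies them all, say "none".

(1) min(2, 10) = 2, not 3 — fails.
(2) 3a6 + 2a8 = 3(6) + 2(2) = 22, not 23 — fails.
(3) a1² + a5² = 10² + 12² = 100 + 144 = 244 — holds.
(4) a8 = 2 is not in {6, 0} — fails.
(5) a6 × a8 = 6 × 2 = 12 — holds.
(6) a1 + a8 = 10 + 2 = 12 — holds.
(7) a3 + a8 = 2 + 2 = 4; 4 ≤ 7 — holds.
(8) a8 + a3 = 4; 4 mod 6 = 4, not 3 — fails.

Constraints 1, 2, 4, 8 do not hold.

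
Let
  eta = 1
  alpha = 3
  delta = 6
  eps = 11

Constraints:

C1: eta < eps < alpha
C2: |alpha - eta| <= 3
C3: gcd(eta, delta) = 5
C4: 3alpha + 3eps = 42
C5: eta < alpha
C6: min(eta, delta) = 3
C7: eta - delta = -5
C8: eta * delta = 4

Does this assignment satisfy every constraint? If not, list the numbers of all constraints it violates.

C1: values 1, 11, 3; eps = 11 is not < alpha = 3  false
C2: |3 - 1| = 2; 2 ≤ 3  true
C3: gcd(1, 6) = 1, not 5  false
C4: 3alpha + 3eps = 3(3) + 3(11) = 42  true
C5: eta = 1, alpha = 3; 1 < 3  true
C6: min(1, 6) = 1, not 3  false
C7: eta - delta = 1 - 6 = -5  true
C8: eta * delta = 1 * 6 = 6, not 4  false

The assignment fails constraints 1, 3, 6, 8.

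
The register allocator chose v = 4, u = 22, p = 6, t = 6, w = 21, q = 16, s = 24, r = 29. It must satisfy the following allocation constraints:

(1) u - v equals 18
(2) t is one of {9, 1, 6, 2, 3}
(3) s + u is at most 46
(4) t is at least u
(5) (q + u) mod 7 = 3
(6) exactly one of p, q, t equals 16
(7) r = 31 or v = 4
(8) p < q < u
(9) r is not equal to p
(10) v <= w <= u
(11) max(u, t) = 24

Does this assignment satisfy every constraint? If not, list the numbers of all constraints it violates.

(1) u - v = 22 - 4 = 18 — OK.
(2) t = 6 is in {9, 1, 6, 2, 3} — OK.
(3) s + u = 24 + 22 = 46; 46 ≤ 46 — OK.
(4) t = 6, u = 22; 6 < 22 (want ≥) — violated.
(5) q + u = 38; 38 mod 7 = 3 — OK.
(6) p=6, q=16, t=6; 1 of them equals 16 — OK.
(7) r = 29 ≠ 31, but v = 4 = 4 (second disjunct) — OK.
(8) values 6 < 16 < 22 — OK.
(9) r = 29, p = 6; distinct — OK.
(10) values 4 <= 21 <= 22 — OK.
(11) max(22, 6) = 22, not 24 — violated.

No — constraints 4, 11 are not satisfied.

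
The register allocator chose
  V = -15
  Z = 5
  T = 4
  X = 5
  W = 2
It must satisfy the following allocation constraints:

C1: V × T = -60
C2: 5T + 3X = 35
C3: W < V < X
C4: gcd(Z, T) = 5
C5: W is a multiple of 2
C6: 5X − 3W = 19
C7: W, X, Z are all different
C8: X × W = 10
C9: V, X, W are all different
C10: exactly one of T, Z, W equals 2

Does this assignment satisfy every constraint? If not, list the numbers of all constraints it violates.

C1: V × T = -15 × 4 = -60 — OK.
C2: 5T + 3X = 5(4) + 3(5) = 35 — OK.
C3: values 2, -15, 5; W = 2 is not < V = -15 — violated.
C4: gcd(5, 4) = 1, not 5 — violated.
C5: 2 / 2 = 1, so 2 divides 2 — OK.
C6: 5X − 3W = 5(5) − 3(2) = 19 — OK.
C7: X = Z = 5, not all different — violated.
C8: X × W = 5 × 2 = 10 — OK.
C9: values -15, 5, 2 are pairwise distinct — OK.
C10: T=4, Z=5, W=2; 1 of them equals 2 — OK.

No — constraints 3, 4, and 7 are not satisfied.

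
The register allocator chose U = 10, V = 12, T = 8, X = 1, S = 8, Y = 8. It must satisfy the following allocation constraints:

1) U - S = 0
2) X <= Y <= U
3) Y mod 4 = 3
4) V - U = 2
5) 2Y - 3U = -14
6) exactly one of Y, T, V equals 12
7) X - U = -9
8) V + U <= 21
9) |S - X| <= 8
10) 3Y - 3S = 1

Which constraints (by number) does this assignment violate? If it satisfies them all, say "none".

The assignment fails constraints 1, 3, 8, and 10.

1) U - S = 10 - 8 = 2, not 0 — fails.
2) values 1 <= 8 <= 10 — holds.
3) 8 mod 4 = 0, not 3 — fails.
4) V - U = 12 - 10 = 2 — holds.
5) 2Y - 3U = 2(8) - 3(10) = -14 — holds.
6) Y=8, T=8, V=12; 1 of them equals 12 — holds.
7) X - U = 1 - 10 = -9 — holds.
8) V + U = 12 + 10 = 22; 22 > 21, bound 21 not met — fails.
9) |8 - 1| = 7; 7 ≤ 8 — holds.
10) 3Y - 3S = 3(8) - 3(8) = 0, not 1 — fails.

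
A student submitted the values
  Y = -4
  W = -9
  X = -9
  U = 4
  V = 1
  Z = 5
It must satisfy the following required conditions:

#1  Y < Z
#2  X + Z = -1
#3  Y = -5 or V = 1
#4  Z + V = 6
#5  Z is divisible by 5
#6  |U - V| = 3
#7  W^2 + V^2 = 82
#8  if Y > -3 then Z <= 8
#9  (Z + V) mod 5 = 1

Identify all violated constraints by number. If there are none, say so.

#1 Y = -4, Z = 5; -4 < 5  true
#2 X + Z = -9 + 5 = -4, not -1  false
#3 Y = -4 ≠ -5, but V = 1 = 1 (second disjunct)  true
#4 Z + V = 5 + 1 = 6  true
#5 5 / 5 = 1, so 5 divides 5  true
#6 |4 - 1| = 3  true
#7 W^2 + V^2 = (-9)^2 + 1^2 = 81 + 1 = 82  true
#8 Y = -4, not > -3; antecedent false, conditional vacuously true  true
#9 Z + V = 6; 6 mod 5 = 1  true

Violated: 2.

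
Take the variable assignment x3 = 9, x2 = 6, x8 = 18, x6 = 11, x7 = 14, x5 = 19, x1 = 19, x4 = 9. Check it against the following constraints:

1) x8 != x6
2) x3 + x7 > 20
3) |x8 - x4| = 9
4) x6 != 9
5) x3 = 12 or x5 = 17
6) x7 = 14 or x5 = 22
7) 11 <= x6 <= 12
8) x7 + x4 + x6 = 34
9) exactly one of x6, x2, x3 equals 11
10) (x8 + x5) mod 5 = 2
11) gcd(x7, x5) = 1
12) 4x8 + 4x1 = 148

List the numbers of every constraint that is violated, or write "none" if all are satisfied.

No — constraint 5 is not satisfied.

1) x8 = 18, x6 = 11; distinct — OK.
2) x3 + x7 = 9 + 14 = 23; 23 > 20 — OK.
3) |18 - 9| = 9 — OK.
4) x6 = 11, and 11 ≠ 9 — OK.
5) x3 = 9 ≠ 12 and x5 = 19 ≠ 17; both disjuncts false — violated.
6) x7 = 14 = 14 (first disjunct) — OK.
7) x6 = 11 lies in [11, 12] — OK.
8) x7 + x4 + x6 = 14 + 9 + 11 = 34 — OK.
9) x6=11, x2=6, x3=9; 1 of them equals 11 — OK.
10) x8 + x5 = 37; 37 mod 5 = 2 — OK.
11) gcd(14, 19) = 1 — OK.
12) 4x8 + 4x1 = 4(18) + 4(19) = 148 — OK.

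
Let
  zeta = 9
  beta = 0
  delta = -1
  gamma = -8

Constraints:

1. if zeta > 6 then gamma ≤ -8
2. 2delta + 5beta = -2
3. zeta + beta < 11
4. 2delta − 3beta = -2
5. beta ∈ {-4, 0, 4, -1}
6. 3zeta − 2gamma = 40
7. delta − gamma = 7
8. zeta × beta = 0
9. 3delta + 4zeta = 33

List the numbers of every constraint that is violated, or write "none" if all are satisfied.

Constraint 6 is violated.

1. zeta = 9 > 6, so we need gamma ≤ -8; gamma = -8 ≤ -8 — holds.
2. 2delta + 5beta = 2(-1) + 5(0) = -2 — holds.
3. zeta + beta = 9 + 0 = 9; 9 < 11 — holds.
4. 2delta − 3beta = 2(-1) − 3(0) = -2 — holds.
5. beta = 0 is in {-4, 0, 4, -1} — holds.
6. 3zeta − 2gamma = 3(9) − 2(-8) = 43, not 40 — fails.
7. delta − gamma = -1 − (-8) = 7 — holds.
8. zeta × beta = 9 × 0 = 0 — holds.
9. 3delta + 4zeta = 3(-1) + 4(9) = 33 — holds.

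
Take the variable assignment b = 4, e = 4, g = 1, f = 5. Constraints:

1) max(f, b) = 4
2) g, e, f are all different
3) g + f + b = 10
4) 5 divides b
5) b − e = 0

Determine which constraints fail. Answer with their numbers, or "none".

Constraints 1, 4 are violated.

1) max(5, 4) = 5, not 4  fails
2) values 1, 4, 5 are pairwise distinct  holds
3) g + f + b = 1 + 5 + 4 = 10  holds
4) 4 = 5×0 + 4, so 5 does not divide 4  fails
5) b − e = 4 − 4 = 0  holds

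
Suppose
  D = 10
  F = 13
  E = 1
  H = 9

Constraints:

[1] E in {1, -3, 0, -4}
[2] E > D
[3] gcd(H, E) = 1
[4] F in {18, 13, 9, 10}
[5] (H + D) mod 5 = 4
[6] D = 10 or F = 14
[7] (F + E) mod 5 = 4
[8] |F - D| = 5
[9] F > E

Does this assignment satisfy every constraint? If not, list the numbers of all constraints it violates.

[1] E = 1 is in {1, -3, 0, -4} — holds.
[2] E = 1, D = 10; 1 ≤ 10 (want >) — does not hold.
[3] gcd(9, 1) = 1 — holds.
[4] F = 13 is in {18, 13, 9, 10} — holds.
[5] H + D = 19; 19 mod 5 = 4 — holds.
[6] D = 10 = 10 (first disjunct) — holds.
[7] F + E = 14; 14 mod 5 = 4 — holds.
[8] |13 - 10| = 3, not 5 — does not hold.
[9] F = 13, E = 1; 13 > 1 — holds.

Violated: 2, 8.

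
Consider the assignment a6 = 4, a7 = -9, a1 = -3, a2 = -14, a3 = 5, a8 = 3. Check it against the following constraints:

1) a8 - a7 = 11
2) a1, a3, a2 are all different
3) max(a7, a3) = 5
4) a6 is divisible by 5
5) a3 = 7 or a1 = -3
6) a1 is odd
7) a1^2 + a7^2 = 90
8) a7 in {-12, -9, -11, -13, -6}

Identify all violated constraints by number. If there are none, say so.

The assignment fails constraints 1 and 4.

1) a8 - a7 = 3 - (-9) = 12, not 11 — fails.
2) values -3, 5, -14 are pairwise distinct — holds.
3) max(-9, 5) = 5 — holds.
4) 4 = 5*0 + 4, so 5 does not divide 4 — fails.
5) a3 = 5 ≠ 7, but a1 = -3 = -3 (second disjunct) — holds.
6) a1 = -3 is odd — holds.
7) a1^2 + a7^2 = (-3)^2 + (-9)^2 = 9 + 81 = 90 — holds.
8) a7 = -9 is in {-12, -9, -11, -13, -6} — holds.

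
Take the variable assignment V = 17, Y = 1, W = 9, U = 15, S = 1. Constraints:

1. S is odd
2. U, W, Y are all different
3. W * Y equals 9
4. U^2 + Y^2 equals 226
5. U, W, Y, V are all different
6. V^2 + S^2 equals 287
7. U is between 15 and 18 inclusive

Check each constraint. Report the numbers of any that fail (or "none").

1. S = 1 is odd  OK
2. values 15, 9, 1 are pairwise distinct  OK
3. W * Y = 9 * 1 = 9  OK
4. U^2 + Y^2 = 15^2 + 1^2 = 225 + 1 = 226  OK
5. values 15, 9, 1, 17 are pairwise distinct  OK
6. V^2 + S^2 = 17^2 + 1^2 = 289 + 1 = 290, not 287  FAIL
7. U = 15 lies in [15, 18]  OK

The assignment fails constraint 6.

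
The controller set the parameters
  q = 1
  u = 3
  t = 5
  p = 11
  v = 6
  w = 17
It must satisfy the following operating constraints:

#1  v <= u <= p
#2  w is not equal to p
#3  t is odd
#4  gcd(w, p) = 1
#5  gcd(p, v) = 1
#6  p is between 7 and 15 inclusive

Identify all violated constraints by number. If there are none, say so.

No — constraint 1 is not satisfied.

#1 values 6, 3, 11; v = 6 is not <= u = 3  no
#2 w = 17, p = 11; distinct  yes
#3 t = 5 is odd  yes
#4 gcd(17, 11) = 1  yes
#5 gcd(11, 6) = 1  yes
#6 p = 11 lies in [7, 15]  yes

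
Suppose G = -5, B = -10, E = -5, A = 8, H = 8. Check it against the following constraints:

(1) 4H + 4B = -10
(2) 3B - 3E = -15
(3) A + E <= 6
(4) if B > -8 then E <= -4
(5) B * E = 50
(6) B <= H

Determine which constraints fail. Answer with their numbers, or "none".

Constraint 1 is violated.

(1) 4H + 4B = 4(8) + 4(-10) = -8, not -10  FAIL
(2) 3B - 3E = 3(-10) - 3(-5) = -15  OK
(3) A + E = 8 + (-5) = 3; 3 ≤ 6  OK
(4) B = -10, not > -8; antecedent false, conditional vacuously true  OK
(5) B * E = -10 * (-5) = 50  OK
(6) B = -10, H = 8; -10 ≤ 8  OK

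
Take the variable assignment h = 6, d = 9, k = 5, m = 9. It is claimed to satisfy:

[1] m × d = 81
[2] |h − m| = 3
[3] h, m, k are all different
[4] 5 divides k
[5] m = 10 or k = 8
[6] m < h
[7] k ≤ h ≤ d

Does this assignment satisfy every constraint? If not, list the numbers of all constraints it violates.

Constraints 5, 6 are violated.

[1] m × d = 9 × 9 = 81 — OK.
[2] |6 − 9| = 3 — OK.
[3] values 6, 9, 5 are pairwise distinct — OK.
[4] 5 / 5 = 1, so 5 divides 5 — OK.
[5] m = 9 ≠ 10 and k = 5 ≠ 8; both disjuncts false — violated.
[6] m = 9, h = 6; 9 ≥ 6 (want <) — violated.
[7] values 5 ≤ 6 ≤ 9 — OK.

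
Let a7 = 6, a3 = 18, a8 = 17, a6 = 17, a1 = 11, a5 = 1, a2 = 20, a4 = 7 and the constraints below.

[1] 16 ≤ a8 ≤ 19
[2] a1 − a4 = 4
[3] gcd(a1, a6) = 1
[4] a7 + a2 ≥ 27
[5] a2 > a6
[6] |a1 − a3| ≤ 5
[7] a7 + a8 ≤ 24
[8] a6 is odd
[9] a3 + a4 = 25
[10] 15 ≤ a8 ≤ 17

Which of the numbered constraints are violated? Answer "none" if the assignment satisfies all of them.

[1] a8 = 17 lies in [16, 19] — holds.
[2] a1 − a4 = 11 − 7 = 4 — holds.
[3] gcd(11, 17) = 1 — holds.
[4] a7 + a2 = 6 + 20 = 26; 26 < 27, bound 27 not met — fails.
[5] a2 = 20, a6 = 17; 20 > 17 — holds.
[6] |11 − 18| = 7; 7 > 5, exceeds bound 5 — fails.
[7] a7 + a8 = 6 + 17 = 23; 23 ≤ 24 — holds.
[8] a6 = 17 is odd — holds.
[9] a3 + a4 = 18 + 7 = 25 — holds.
[10] a8 = 17 lies in [15, 17] — holds.

No — constraints 4 and 6 are not satisfied.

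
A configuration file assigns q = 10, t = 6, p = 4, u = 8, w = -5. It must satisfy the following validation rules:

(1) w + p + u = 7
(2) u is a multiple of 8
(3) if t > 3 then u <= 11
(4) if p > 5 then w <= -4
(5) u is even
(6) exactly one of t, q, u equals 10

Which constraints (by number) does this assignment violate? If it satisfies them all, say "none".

No violations.

(1) w + p + u = -5 + 4 + 8 = 7 — holds.
(2) 8 / 8 = 1, so 8 divides 8 — holds.
(3) t = 6 > 3, so we need u ≤ 11; u = 8 ≤ 11 — holds.
(4) p = 4, not > 5; antecedent false, conditional vacuously true — holds.
(5) u = 8 is even — holds.
(6) t=6, q=10, u=8; 1 of them equals 10 — holds.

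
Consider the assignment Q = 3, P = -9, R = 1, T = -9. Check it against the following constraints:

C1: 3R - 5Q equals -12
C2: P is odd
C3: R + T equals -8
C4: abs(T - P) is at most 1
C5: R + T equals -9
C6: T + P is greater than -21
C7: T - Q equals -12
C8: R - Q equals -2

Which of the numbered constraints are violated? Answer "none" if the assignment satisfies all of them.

C1: 3R - 5Q = 3(1) - 5(3) = -12  OK
C2: P = -9 is odd  OK
C3: R + T = 1 + (-9) = -8  OK
C4: abs(-9 - (-9)) = 0; 0 ≤ 1  OK
C5: R + T = 1 + (-9) = -8, not -9  FAIL
C6: T + P = -9 + (-9) = -18; -18 > -21  OK
C7: T - Q = -9 - 3 = -12  OK
C8: R - Q = 1 - 3 = -2  OK

Constraint 5 does not hold.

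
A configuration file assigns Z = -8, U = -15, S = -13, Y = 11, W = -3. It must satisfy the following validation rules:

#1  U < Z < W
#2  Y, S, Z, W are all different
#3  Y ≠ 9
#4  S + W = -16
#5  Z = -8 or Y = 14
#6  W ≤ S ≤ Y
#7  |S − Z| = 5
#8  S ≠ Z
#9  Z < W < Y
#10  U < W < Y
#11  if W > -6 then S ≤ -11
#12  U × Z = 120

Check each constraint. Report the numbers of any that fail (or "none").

Violated: 6.

#1 values -15 < -8 < -3 — OK.
#2 values 11, -13, -8, -3 are pairwise distinct — OK.
#3 Y = 11, and 11 ≠ 9 — OK.
#4 S + W = -13 + (-3) = -16 — OK.
#5 Z = -8 = -8 (first disjunct) — OK.
#6 values -3, -13, 11; W = -3 is not ≤ S = -13 — violated.
#7 |-13 − (-8)| = 5 — OK.
#8 S = -13, Z = -8; distinct — OK.
#9 values -8 < -3 < 11 — OK.
#10 values -15 < -3 < 11 — OK.
#11 W = -3 > -6, so we need S ≤ -11; S = -13 ≤ -11 — OK.
#12 U × Z = -15 × (-8) = 120 — OK.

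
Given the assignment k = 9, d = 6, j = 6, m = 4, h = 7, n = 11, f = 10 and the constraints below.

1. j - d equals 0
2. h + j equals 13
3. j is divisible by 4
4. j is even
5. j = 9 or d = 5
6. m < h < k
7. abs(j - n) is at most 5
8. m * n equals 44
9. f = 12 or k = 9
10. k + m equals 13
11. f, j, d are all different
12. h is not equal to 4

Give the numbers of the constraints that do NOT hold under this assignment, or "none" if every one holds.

1. j - d = 6 - 6 = 0 — OK.
2. h + j = 7 + 6 = 13 — OK.
3. 6 = 4*1 + 2, so 4 does not divide 6 — violated.
4. j = 6 is even — OK.
5. j = 6 ≠ 9 and d = 6 ≠ 5; both disjuncts false — violated.
6. values 4 < 7 < 9 — OK.
7. abs(6 - 11) = 5; 5 ≤ 5 — OK.
8. m * n = 4 * 11 = 44 — OK.
9. f = 10 ≠ 12, but k = 9 = 9 (second disjunct) — OK.
10. k + m = 9 + 4 = 13 — OK.
11. j = d = 6, not all different — violated.
12. h = 7, and 7 ≠ 4 — OK.

Constraints 3, 5, and 11 are violated.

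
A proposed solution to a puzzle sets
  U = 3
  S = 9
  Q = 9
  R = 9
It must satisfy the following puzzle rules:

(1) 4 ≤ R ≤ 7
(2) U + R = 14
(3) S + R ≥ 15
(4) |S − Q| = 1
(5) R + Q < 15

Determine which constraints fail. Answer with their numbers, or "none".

(1) R = 9 is outside [4, 7] — violated.
(2) U + R = 3 + 9 = 12, not 14 — violated.
(3) S + R = 9 + 9 = 18; 18 ≥ 15 — satisfied.
(4) |9 − 9| = 0, not 1 — violated.
(5) R + Q = 9 + 9 = 18; 18 ≥ 15, bound 15 not met — violated.

The assignment fails constraints 1, 2, 4, 5.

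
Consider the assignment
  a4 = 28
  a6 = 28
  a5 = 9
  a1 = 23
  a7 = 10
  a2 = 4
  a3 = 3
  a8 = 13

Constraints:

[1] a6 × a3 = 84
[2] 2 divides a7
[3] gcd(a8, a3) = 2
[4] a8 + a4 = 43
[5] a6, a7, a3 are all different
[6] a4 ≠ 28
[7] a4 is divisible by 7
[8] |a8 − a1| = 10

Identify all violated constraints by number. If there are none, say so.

[1] a6 × a3 = 28 × 3 = 84 — holds.
[2] 10 / 2 = 5, so 2 divides 10 — holds.
[3] gcd(13, 3) = 1, not 2 — fails.
[4] a8 + a4 = 13 + 28 = 41, not 43 — fails.
[5] values 28, 10, 3 are pairwise distinct — holds.
[6] a4 = 28, but 28 is required to differ — fails.
[7] 28 / 7 = 4, so 7 divides 28 — holds.
[8] |13 − 23| = 10 — holds.

No — constraints 3, 4, and 6 are not satisfied.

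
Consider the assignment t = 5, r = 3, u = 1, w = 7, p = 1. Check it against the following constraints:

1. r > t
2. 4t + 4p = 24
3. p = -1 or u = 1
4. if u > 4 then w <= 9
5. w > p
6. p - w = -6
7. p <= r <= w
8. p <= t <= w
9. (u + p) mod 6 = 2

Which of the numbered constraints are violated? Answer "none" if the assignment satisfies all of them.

1. r = 3, t = 5; 3 ≤ 5 (want >) — does not hold.
2. 4t + 4p = 4(5) + 4(1) = 24 — holds.
3. p = 1 ≠ -1, but u = 1 = 1 (second disjunct) — holds.
4. u = 1, not > 4; antecedent false, conditional vacuously true — holds.
5. w = 7, p = 1; 7 > 1 — holds.
6. p - w = 1 - 7 = -6 — holds.
7. values 1 <= 3 <= 7 — holds.
8. values 1 <= 5 <= 7 — holds.
9. u + p = 2; 2 mod 6 = 2 — holds.

Constraint 1 does not hold.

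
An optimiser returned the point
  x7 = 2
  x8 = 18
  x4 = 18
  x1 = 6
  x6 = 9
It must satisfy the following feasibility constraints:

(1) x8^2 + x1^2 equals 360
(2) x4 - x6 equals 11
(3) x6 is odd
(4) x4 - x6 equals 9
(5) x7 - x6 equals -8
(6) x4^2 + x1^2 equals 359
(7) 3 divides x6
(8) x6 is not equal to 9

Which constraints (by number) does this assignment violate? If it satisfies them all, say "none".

(1) x8^2 + x1^2 = 18^2 + 6^2 = 324 + 36 = 360 — OK.
(2) x4 - x6 = 18 - 9 = 9, not 11 — violated.
(3) x6 = 9 is odd — OK.
(4) x4 - x6 = 18 - 9 = 9 — OK.
(5) x7 - x6 = 2 - 9 = -7, not -8 — violated.
(6) x4^2 + x1^2 = 18^2 + 6^2 = 324 + 36 = 360, not 359 — violated.
(7) 9 / 3 = 3, so 3 divides 9 — OK.
(8) x6 = 9, but 9 is required to differ — violated.

Constraints 2, 5, 6, 8 do not hold.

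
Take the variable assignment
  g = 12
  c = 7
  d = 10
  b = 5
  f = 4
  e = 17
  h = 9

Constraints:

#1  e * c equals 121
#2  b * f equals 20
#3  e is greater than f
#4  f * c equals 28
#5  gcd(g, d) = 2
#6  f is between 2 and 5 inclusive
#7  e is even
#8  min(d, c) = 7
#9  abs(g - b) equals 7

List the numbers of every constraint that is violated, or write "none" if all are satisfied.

#1 e * c = 17 * 7 = 119, not 121  ✗
#2 b * f = 5 * 4 = 20  ✓
#3 e = 17, f = 4; 17 > 4  ✓
#4 f * c = 4 * 7 = 28  ✓
#5 gcd(12, 10) = 2  ✓
#6 f = 4 lies in [2, 5]  ✓
#7 e = 17 is odd  ✗
#8 min(10, 7) = 7  ✓
#9 abs(12 - 5) = 7  ✓

The assignment fails constraints 1, 7.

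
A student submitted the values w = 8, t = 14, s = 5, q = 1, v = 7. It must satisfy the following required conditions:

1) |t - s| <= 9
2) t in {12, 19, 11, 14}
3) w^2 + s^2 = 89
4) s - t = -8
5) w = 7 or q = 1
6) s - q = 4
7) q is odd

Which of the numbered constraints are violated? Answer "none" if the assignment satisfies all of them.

The assignment fails constraint 4.

1) |14 - 5| = 9; 9 ≤ 9  true
2) t = 14 is in {12, 19, 11, 14}  true
3) w^2 + s^2 = 8^2 + 5^2 = 64 + 25 = 89  true
4) s - t = 5 - 14 = -9, not -8  false
5) w = 8 ≠ 7, but q = 1 = 1 (second disjunct)  true
6) s - q = 5 - 1 = 4  true
7) q = 1 is odd  true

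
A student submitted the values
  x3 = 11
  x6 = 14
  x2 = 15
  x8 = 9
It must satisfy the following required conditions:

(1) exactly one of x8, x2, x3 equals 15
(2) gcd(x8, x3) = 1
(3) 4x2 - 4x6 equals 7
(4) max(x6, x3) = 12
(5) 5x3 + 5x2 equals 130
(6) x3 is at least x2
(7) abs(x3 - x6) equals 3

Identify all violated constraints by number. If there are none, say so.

(1) x8=9, x2=15, x3=11; 1 of them equals 15 — holds.
(2) gcd(9, 11) = 1 — holds.
(3) 4x2 - 4x6 = 4(15) - 4(14) = 4, not 7 — fails.
(4) max(14, 11) = 14, not 12 — fails.
(5) 5x3 + 5x2 = 5(11) + 5(15) = 130 — holds.
(6) x3 = 11, x2 = 15; 11 < 15 (want ≥) — fails.
(7) abs(11 - 14) = 3 — holds.

Violated: 3, 4, 6.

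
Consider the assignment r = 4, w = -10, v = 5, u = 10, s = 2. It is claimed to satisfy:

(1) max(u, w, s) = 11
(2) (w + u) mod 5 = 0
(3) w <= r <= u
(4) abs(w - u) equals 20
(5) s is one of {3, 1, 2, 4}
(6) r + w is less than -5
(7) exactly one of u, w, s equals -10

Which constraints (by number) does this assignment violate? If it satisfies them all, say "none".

(1) max(10, -10, 2) = 10, not 11 — violated.
(2) w + u = 0; 0 mod 5 = 0 — satisfied.
(3) values -10 <= 4 <= 10 — satisfied.
(4) abs(-10 - 10) = 20 — satisfied.
(5) s = 2 is in {3, 1, 2, 4} — satisfied.
(6) r + w = 4 + (-10) = -6; -6 < -5 — satisfied.
(7) u=10, w=-10, s=2; 1 of them equals -10 — satisfied.

No — constraint 1 is not satisfied.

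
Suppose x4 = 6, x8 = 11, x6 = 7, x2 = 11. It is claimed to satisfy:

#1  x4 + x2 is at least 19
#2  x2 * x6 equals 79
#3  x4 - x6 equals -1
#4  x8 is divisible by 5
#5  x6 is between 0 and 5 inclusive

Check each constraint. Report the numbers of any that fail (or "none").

Violated: 1, 2, 4, 5.

#1 x4 + x2 = 6 + 11 = 17; 17 < 19, bound 19 not met  no
#2 x2 * x6 = 11 * 7 = 77, not 79  no
#3 x4 - x6 = 6 - 7 = -1  yes
#4 11 = 5*2 + 1, so 5 does not divide 11  no
#5 x6 = 7 is outside [0, 5]  no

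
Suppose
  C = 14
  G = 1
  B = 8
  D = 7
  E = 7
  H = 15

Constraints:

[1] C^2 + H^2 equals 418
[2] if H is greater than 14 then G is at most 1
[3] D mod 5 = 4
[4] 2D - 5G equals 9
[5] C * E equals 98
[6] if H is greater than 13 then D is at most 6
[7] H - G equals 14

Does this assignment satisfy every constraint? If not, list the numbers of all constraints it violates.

[1] C^2 + H^2 = 14^2 + 15^2 = 196 + 225 = 421, not 418 — does not hold.
[2] H = 15 > 14, so we need G ≤ 1; G = 1 ≤ 1 — holds.
[3] 7 mod 5 = 2, not 4 — does not hold.
[4] 2D - 5G = 2(7) - 5(1) = 9 — holds.
[5] C * E = 14 * 7 = 98 — holds.
[6] H = 15 > 13, so we need D ≤ 6; but D = 7 > 6 — does not hold.
[7] H - G = 15 - 1 = 14 — holds.

Constraints 1, 3, 6 are violated.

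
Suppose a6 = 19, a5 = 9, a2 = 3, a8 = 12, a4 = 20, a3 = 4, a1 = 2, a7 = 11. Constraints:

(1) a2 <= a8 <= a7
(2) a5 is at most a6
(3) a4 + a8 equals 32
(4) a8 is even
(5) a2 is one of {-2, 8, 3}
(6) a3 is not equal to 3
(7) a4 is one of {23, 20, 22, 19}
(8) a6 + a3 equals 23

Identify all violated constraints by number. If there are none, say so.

Constraint 1 is violated.

(1) values 3, 12, 11; a8 = 12 is not <= a7 = 11 — violated.
(2) a5 = 9, a6 = 19; 9 ≤ 19 — OK.
(3) a4 + a8 = 20 + 12 = 32 — OK.
(4) a8 = 12 is even — OK.
(5) a2 = 3 is in {-2, 8, 3} — OK.
(6) a3 = 4, and 4 ≠ 3 — OK.
(7) a4 = 20 is in {23, 20, 22, 19} — OK.
(8) a6 + a3 = 19 + 4 = 23 — OK.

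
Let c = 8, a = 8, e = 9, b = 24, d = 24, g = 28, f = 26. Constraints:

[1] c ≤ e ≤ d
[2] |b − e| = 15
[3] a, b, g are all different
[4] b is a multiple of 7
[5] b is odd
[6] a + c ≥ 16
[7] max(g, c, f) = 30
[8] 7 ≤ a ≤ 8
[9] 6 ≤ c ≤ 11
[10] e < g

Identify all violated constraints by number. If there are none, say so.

Constraints 4, 5, 7 do not hold.

[1] values 8 ≤ 9 ≤ 24  holds
[2] |24 − 9| = 15  holds
[3] values 8, 24, 28 are pairwise distinct  holds
[4] 24 = 7×3 + 3, so 7 does not divide 24  fails
[5] b = 24 is even  fails
[6] a + c = 8 + 8 = 16; 16 ≥ 16  holds
[7] max(28, 8, 26) = 28, not 30  fails
[8] a = 8 lies in [7, 8]  holds
[9] c = 8 lies in [6, 11]  holds
[10] e = 9, g = 28; 9 < 28  holds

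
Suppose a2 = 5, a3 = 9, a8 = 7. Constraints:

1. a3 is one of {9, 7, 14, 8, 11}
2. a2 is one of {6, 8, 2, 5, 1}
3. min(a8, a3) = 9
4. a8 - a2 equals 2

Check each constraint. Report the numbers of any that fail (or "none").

1. a3 = 9 is in {9, 7, 14, 8, 11} — holds.
2. a2 = 5 is in {6, 8, 2, 5, 1} — holds.
3. min(7, 9) = 7, not 9 — fails.
4. a8 - a2 = 7 - 5 = 2 — holds.

Constraint 3 is violated.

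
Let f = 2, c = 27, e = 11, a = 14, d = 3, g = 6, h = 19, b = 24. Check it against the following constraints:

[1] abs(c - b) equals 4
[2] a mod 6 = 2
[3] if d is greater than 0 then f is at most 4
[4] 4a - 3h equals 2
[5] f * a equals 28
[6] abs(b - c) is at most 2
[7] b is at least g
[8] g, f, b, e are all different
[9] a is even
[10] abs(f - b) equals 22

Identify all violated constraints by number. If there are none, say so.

[1] abs(27 - 24) = 3, not 4  ✗
[2] 14 mod 6 = 2  ✓
[3] d = 3 > 0, so we need f ≤ 4; f = 2 ≤ 4  ✓
[4] 4a - 3h = 4(14) - 3(19) = -1, not 2  ✗
[5] f * a = 2 * 14 = 28  ✓
[6] abs(24 - 27) = 3; 3 > 2, exceeds bound 2  ✗
[7] b = 24, g = 6; 24 ≥ 6  ✓
[8] values 6, 2, 24, 11 are pairwise distinct  ✓
[9] a = 14 is even  ✓
[10] abs(2 - 24) = 22  ✓

No — constraints 1, 4, 6 are not satisfied.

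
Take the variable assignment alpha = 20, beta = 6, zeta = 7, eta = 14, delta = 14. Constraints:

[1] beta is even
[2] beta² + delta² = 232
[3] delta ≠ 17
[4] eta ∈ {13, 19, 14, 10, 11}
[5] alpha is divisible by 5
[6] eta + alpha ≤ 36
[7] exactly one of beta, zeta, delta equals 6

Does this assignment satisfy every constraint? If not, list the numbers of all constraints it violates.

[1] beta = 6 is even — OK.
[2] beta² + delta² = 6² + 14² = 36 + 196 = 232 — OK.
[3] delta = 14, and 14 ≠ 17 — OK.
[4] eta = 14 is in {13, 19, 14, 10, 11} — OK.
[5] 20 / 5 = 4, so 5 divides 20 — OK.
[6] eta + alpha = 14 + 20 = 34; 34 ≤ 36 — OK.
[7] beta=6, zeta=7, delta=14; 1 of them equals 6 — OK.

No violations.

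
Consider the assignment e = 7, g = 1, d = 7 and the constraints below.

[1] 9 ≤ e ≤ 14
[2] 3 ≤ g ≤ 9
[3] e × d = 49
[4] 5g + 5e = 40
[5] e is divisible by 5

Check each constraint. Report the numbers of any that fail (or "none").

[1] e = 7 is outside [9, 14]  fails
[2] g = 1 is outside [3, 9]  fails
[3] e × d = 7 × 7 = 49  holds
[4] 5g + 5e = 5(1) + 5(7) = 40  holds
[5] 7 = 5×1 + 2, so 5 does not divide 7  fails

Violated: 1, 2, and 5.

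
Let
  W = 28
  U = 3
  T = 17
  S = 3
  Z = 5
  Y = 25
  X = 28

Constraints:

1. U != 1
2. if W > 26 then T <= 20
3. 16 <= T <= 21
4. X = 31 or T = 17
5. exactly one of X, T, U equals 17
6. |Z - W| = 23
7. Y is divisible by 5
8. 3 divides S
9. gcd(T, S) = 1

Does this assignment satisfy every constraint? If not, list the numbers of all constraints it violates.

None — every constraint holds.

1. U = 3, and 3 ≠ 1 — OK.
2. W = 28 > 26, so we need T ≤ 20; T = 17 ≤ 20 — OK.
3. T = 17 lies in [16, 21] — OK.
4. X = 28 ≠ 31, but T = 17 = 17 (second disjunct) — OK.
5. X=28, T=17, U=3; 1 of them equals 17 — OK.
6. |5 - 28| = 23 — OK.
7. 25 / 5 = 5, so 5 divides 25 — OK.
8. 3 / 3 = 1, so 3 divides 3 — OK.
9. gcd(17, 3) = 1 — OK.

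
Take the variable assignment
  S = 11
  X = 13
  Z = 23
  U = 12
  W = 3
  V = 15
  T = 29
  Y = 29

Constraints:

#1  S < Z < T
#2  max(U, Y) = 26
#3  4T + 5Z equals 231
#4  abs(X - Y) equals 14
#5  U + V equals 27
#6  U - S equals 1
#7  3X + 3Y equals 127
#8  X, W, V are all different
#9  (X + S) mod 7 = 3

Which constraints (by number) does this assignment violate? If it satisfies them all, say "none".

#1 values 11 < 23 < 29 — holds.
#2 max(12, 29) = 29, not 26 — fails.
#3 4T + 5Z = 4(29) + 5(23) = 231 — holds.
#4 abs(13 - 29) = 16, not 14 — fails.
#5 U + V = 12 + 15 = 27 — holds.
#6 U - S = 12 - 11 = 1 — holds.
#7 3X + 3Y = 3(13) + 3(29) = 126, not 127 — fails.
#8 values 13, 3, 15 are pairwise distinct — holds.
#9 X + S = 24; 24 mod 7 = 3 — holds.

Constraints 2, 4, and 7 do not hold.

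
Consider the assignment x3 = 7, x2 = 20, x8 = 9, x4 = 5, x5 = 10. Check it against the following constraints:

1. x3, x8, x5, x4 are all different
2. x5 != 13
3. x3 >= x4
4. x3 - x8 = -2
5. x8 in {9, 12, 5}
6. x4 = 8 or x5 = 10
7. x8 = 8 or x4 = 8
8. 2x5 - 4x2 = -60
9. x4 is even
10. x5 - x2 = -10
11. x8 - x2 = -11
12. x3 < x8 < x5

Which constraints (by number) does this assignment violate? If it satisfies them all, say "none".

1. values 7, 9, 10, 5 are pairwise distinct  yes
2. x5 = 10, and 10 ≠ 13  yes
3. x3 = 7, x4 = 5; 7 ≥ 5  yes
4. x3 - x8 = 7 - 9 = -2  yes
5. x8 = 9 is in {9, 12, 5}  yes
6. x4 = 5 ≠ 8, but x5 = 10 = 10 (second disjunct)  yes
7. x8 = 9 ≠ 8 and x4 = 5 ≠ 8; both disjuncts false  no
8. 2x5 - 4x2 = 2(10) - 4(20) = -60  yes
9. x4 = 5 is odd  no
10. x5 - x2 = 10 - 20 = -10  yes
11. x8 - x2 = 9 - 20 = -11  yes
12. values 7 < 9 < 10  yes

No — constraints 7 and 9 are not satisfied.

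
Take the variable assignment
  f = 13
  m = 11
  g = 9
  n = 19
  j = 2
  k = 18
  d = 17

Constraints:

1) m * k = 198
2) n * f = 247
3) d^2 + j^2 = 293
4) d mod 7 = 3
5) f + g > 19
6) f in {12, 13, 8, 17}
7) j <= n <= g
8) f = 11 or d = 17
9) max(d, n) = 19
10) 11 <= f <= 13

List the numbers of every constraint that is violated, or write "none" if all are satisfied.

Constraint 7 is violated.

1) m * k = 11 * 18 = 198 — satisfied.
2) n * f = 19 * 13 = 247 — satisfied.
3) d^2 + j^2 = 17^2 + 2^2 = 289 + 4 = 293 — satisfied.
4) 17 mod 7 = 3 — satisfied.
5) f + g = 13 + 9 = 22; 22 > 19 — satisfied.
6) f = 13 is in {12, 13, 8, 17} — satisfied.
7) values 2, 19, 9; n = 19 is not <= g = 9 — violated.
8) f = 13 ≠ 11, but d = 17 = 17 (second disjunct) — satisfied.
9) max(17, 19) = 19 — satisfied.
10) f = 13 lies in [11, 13] — satisfied.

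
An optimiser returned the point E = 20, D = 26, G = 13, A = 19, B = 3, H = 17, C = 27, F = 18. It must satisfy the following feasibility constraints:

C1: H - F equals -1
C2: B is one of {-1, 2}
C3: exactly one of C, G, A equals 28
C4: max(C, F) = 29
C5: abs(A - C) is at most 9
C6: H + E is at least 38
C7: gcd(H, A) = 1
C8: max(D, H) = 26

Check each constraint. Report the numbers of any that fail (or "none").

The assignment fails constraints 2, 3, 4, 6.

C1: H - F = 17 - 18 = -1 — holds.
C2: B = 3 is not in {-1, 2} — does not hold.
C3: C=27, G=13, A=19; 0 of them equal 28, not exactly one — does not hold.
C4: max(27, 18) = 27, not 29 — does not hold.
C5: abs(19 - 27) = 8; 8 ≤ 9 — holds.
C6: H + E = 17 + 20 = 37; 37 < 38, bound 38 not met — does not hold.
C7: gcd(17, 19) = 1 — holds.
C8: max(26, 17) = 26 — holds.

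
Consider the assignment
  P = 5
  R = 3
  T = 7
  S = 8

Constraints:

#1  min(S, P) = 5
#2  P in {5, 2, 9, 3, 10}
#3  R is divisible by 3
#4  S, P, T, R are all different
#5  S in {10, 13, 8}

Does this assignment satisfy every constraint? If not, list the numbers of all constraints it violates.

None — every constraint holds.

#1 min(8, 5) = 5 — OK.
#2 P = 5 is in {5, 2, 9, 3, 10} — OK.
#3 3 / 3 = 1, so 3 divides 3 — OK.
#4 values 8, 5, 7, 3 are pairwise distinct — OK.
#5 S = 8 is in {10, 13, 8} — OK.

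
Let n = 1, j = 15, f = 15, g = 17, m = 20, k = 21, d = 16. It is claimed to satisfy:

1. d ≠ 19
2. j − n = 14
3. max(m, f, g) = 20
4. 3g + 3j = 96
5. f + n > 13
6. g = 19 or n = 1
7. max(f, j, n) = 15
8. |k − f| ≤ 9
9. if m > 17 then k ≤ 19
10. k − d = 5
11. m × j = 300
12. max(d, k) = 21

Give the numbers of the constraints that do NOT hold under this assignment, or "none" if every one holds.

The assignment fails constraint 9.

1. d = 16, and 16 ≠ 19  OK
2. j − n = 15 − 1 = 14  OK
3. max(20, 15, 17) = 20  OK
4. 3g + 3j = 3(17) + 3(15) = 96  OK
5. f + n = 15 + 1 = 16; 16 > 13  OK
6. g = 17 ≠ 19, but n = 1 = 1 (second disjunct)  OK
7. max(15, 15, 1) = 15  OK
8. |21 − 15| = 6; 6 ≤ 9  OK
9. m = 20 > 17, so we need k ≤ 19; but k = 21 > 19  FAIL
10. k − d = 21 − 16 = 5  OK
11. m × j = 20 × 15 = 300  OK
12. max(16, 21) = 21  OK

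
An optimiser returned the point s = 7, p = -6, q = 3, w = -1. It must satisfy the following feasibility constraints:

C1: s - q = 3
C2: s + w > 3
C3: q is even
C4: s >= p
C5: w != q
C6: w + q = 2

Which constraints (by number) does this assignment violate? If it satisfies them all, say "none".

C1: s - q = 7 - 3 = 4, not 3 — violated.
C2: s + w = 7 + (-1) = 6; 6 > 3 — satisfied.
C3: q = 3 is odd — violated.
C4: s = 7, p = -6; 7 ≥ -6 — satisfied.
C5: w = -1, q = 3; distinct — satisfied.
C6: w + q = -1 + 3 = 2 — satisfied.

Constraints 1, 3 do not hold.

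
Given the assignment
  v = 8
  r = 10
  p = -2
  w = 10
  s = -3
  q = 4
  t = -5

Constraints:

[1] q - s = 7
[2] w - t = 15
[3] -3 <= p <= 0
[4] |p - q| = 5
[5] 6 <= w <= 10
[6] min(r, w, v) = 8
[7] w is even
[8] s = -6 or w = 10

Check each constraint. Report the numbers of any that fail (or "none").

[1] q - s = 4 - (-3) = 7 — satisfied.
[2] w - t = 10 - (-5) = 15 — satisfied.
[3] p = -2 lies in [-3, 0] — satisfied.
[4] |-2 - 4| = 6, not 5 — violated.
[5] w = 10 lies in [6, 10] — satisfied.
[6] min(10, 10, 8) = 8 — satisfied.
[7] w = 10 is even — satisfied.
[8] s = -3 ≠ -6, but w = 10 = 10 (second disjunct) — satisfied.

The assignment fails constraint 4.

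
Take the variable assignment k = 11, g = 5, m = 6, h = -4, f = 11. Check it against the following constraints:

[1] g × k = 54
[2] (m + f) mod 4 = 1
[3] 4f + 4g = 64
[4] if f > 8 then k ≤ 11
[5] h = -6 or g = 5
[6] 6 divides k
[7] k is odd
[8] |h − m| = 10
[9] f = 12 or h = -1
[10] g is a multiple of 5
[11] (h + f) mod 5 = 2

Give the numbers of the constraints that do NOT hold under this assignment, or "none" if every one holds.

The assignment fails constraints 1, 6, and 9.

[1] g × k = 5 × 11 = 55, not 54  false
[2] m + f = 17; 17 mod 4 = 1  true
[3] 4f + 4g = 4(11) + 4(5) = 64  true
[4] f = 11 > 8, so we need k ≤ 11; k = 11 ≤ 11  true
[5] h = -4 ≠ -6, but g = 5 = 5 (second disjunct)  true
[6] 11 = 6×1 + 5, so 6 does not divide 11  false
[7] k = 11 is odd  true
[8] |-4 − 6| = 10  true
[9] f = 11 ≠ 12 and h = -4 ≠ -1; both disjuncts false  false
[10] 5 / 5 = 1, so 5 divides 5  true
[11] h + f = 7; 7 mod 5 = 2  true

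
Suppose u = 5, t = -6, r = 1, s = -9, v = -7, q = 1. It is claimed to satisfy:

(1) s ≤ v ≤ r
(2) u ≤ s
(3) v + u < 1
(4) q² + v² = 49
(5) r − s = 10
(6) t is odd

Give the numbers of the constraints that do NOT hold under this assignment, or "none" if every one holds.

(1) values -9 ≤ -7 ≤ 1 — satisfied.
(2) u = 5, s = -9; 5 > -9 (want ≤) — violated.
(3) v + u = -7 + 5 = -2; -2 < 1 — satisfied.
(4) q² + v² = 1² + (-7)² = 1 + 49 = 50, not 49 — violated.
(5) r − s = 1 − (-9) = 10 — satisfied.
(6) t = -6 is even — violated.

Violated: 2, 4, 6.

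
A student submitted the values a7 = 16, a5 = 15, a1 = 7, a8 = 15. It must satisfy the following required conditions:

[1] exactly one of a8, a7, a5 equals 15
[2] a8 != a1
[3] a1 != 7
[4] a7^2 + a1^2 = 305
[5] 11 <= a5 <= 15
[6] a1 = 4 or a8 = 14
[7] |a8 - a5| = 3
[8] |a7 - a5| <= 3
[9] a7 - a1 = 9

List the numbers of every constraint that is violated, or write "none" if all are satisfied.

The assignment fails constraints 1, 3, 6, 7.

[1] a8=15, a7=16, a5=15; 2 of them equal 15, not exactly one  ✘
[2] a8 = 15, a1 = 7; distinct  ✔
[3] a1 = 7, but 7 is required to differ  ✘
[4] a7^2 + a1^2 = 16^2 + 7^2 = 256 + 49 = 305  ✔
[5] a5 = 15 lies in [11, 15]  ✔
[6] a1 = 7 ≠ 4 and a8 = 15 ≠ 14; both disjuncts false  ✘
[7] |15 - 15| = 0, not 3  ✘
[8] |16 - 15| = 1; 1 ≤ 3  ✔
[9] a7 - a1 = 16 - 7 = 9  ✔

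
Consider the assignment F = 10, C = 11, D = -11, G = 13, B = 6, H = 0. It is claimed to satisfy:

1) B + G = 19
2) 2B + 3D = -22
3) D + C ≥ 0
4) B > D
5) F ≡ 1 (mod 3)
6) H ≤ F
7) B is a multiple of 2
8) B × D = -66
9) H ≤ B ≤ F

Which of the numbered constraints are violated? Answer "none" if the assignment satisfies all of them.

Constraint 2 is violated.

1) B + G = 6 + 13 = 19 — holds.
2) 2B + 3D = 2(6) + 3(-11) = -21, not -22 — does not hold.
3) D + C = -11 + 11 = 0; 0 ≥ 0 — holds.
4) B = 6, D = -11; 6 > -11 — holds.
5) 10 mod 3 = 1 — holds.
6) H = 0, F = 10; 0 ≤ 10 — holds.
7) 6 / 2 = 3, so 2 divides 6 — holds.
8) B × D = 6 × (-11) = -66 — holds.
9) values 0 ≤ 6 ≤ 10 — holds.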